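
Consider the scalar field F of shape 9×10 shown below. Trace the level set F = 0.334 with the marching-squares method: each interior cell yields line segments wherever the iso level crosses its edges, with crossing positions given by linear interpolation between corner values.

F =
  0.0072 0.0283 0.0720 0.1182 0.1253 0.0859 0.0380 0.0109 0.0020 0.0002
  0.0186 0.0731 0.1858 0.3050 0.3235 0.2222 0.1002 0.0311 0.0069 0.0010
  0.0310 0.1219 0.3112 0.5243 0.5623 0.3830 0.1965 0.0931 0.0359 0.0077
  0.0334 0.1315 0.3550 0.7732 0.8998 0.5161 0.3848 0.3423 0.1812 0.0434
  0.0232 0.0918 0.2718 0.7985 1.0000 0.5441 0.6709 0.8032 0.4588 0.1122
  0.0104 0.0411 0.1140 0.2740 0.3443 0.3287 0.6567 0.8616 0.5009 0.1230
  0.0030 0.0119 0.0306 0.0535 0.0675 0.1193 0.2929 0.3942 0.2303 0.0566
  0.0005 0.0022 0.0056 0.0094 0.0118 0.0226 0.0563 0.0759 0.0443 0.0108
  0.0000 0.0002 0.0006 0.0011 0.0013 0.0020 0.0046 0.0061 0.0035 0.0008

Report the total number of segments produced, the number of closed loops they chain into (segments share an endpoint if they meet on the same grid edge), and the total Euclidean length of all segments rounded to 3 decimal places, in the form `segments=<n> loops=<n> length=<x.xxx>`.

segments=26 loops=1 length=18.268

cell (1,2): code 0100 → (1.132,3.000)–(2.000,2.107)
cell (1,3): code 1100 → (1.044,4.000)–(1.132,3.000)
cell (1,4): code 1100 → (1.695,5.000)–(1.044,4.000)
cell (1,5): code 1000 → (2.000,5.263)–(1.695,5.000)
cell (2,1): code 0100 → (2.521,2.000)–(3.000,1.906)
cell (2,2): code 1110 → (2.000,2.107)–(2.521,2.000)
cell (2,5): code 1101 → (2.730,6.000)–(2.000,5.263)
cell (2,6): code 1100 → (2.967,7.000)–(2.730,6.000)
cell (2,7): code 1000 → (3.000,7.052)–(2.967,7.000)
cell (3,1): code 0010 → (3.000,1.906)–(3.252,2.000)
cell (3,2): code 0111 → (3.252,2.000)–(4.000,2.118)
cell (3,7): code 1101 → (3.550,8.000)–(3.000,7.052)
cell (3,8): code 1000 → (4.000,8.360)–(3.550,8.000)
cell (4,2): code 0010 → (4.000,2.118)–(4.886,3.000)
cell (4,3): code 0111 → (4.886,3.000)–(5.000,3.853)
cell (4,4): code 1011 → (5.000,4.660)–(4.975,5.000)
cell (4,5): code 0111 → (4.975,5.000)–(5.000,5.016)
cell (4,8): code 1001 → (5.000,8.442)–(4.000,8.360)
cell (5,3): code 0010 → (5.000,3.853)–(5.037,4.000)
cell (5,4): code 0001 → (5.037,4.000)–(5.000,4.660)
cell (5,5): code 0010 → (5.000,5.016)–(5.887,6.000)
cell (5,6): code 0111 → (5.887,6.000)–(6.000,6.406)
cell (5,7): code 1011 → (6.000,7.367)–(5.617,8.000)
cell (5,8): code 0001 → (5.617,8.000)–(5.000,8.442)
cell (6,6): code 0010 → (6.000,6.406)–(6.189,7.000)
cell (6,7): code 0001 → (6.189,7.000)–(6.000,7.367)
total: 26 segments, chained into 1 closed loop(s), length Σ = 18.267952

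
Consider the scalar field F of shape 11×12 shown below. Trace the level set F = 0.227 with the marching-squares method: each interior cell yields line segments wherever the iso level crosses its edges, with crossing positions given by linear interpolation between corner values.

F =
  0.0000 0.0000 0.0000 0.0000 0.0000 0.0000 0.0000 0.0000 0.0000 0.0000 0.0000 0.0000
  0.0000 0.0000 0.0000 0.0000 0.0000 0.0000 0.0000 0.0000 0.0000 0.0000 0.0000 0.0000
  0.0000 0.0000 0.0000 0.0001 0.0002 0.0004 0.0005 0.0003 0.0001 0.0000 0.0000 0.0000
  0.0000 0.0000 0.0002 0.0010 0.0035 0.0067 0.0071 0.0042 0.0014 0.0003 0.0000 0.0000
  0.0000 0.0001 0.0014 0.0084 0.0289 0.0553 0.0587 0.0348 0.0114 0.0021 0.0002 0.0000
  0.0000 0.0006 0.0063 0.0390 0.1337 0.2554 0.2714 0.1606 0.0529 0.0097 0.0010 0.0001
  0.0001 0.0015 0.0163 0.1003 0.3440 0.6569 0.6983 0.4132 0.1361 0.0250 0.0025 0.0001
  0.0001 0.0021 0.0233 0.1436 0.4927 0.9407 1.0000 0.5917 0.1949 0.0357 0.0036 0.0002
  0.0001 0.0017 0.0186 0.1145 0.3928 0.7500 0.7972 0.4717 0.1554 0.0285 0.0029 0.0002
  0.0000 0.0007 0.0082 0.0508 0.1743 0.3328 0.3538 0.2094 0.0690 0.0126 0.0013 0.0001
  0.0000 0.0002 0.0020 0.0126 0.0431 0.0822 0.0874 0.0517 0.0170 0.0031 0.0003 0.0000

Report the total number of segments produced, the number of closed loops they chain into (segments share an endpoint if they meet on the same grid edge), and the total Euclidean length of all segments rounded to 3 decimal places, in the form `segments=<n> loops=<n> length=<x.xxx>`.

segments=18 loops=1 length=14.609

cell (4,4): code 0100 → (4.858,5.000)–(5.000,4.767)
cell (4,5): code 1100 → (4.791,6.000)–(4.858,5.000)
cell (4,6): code 1000 → (5.000,6.401)–(4.791,6.000)
cell (5,3): code 0100 → (5.444,4.000)–(6.000,3.520)
cell (5,4): code 1110 → (5.000,4.767)–(5.444,4.000)
cell (5,6): code 1101 → (5.263,7.000)–(5.000,6.401)
cell (5,7): code 1000 → (6.000,7.672)–(5.263,7.000)
cell (6,3): code 0110 → (6.000,3.520)–(7.000,3.239)
cell (6,7): code 1001 → (7.000,7.919)–(6.000,7.672)
cell (7,3): code 0110 → (7.000,3.239)–(8.000,3.404)
cell (7,7): code 1001 → (8.000,7.774)–(7.000,7.919)
cell (8,3): code 0010 → (8.000,3.404)–(8.759,4.000)
cell (8,4): code 0111 → (8.759,4.000)–(9.000,4.332)
cell (8,6): code 1011 → (9.000,6.878)–(8.933,7.000)
cell (8,7): code 0001 → (8.933,7.000)–(8.000,7.774)
cell (9,4): code 0010 → (9.000,4.332)–(9.422,5.000)
cell (9,5): code 0011 → (9.422,5.000)–(9.476,6.000)
cell (9,6): code 0001 → (9.476,6.000)–(9.000,6.878)
total: 18 segments, chained into 1 closed loop(s), length Σ = 14.609227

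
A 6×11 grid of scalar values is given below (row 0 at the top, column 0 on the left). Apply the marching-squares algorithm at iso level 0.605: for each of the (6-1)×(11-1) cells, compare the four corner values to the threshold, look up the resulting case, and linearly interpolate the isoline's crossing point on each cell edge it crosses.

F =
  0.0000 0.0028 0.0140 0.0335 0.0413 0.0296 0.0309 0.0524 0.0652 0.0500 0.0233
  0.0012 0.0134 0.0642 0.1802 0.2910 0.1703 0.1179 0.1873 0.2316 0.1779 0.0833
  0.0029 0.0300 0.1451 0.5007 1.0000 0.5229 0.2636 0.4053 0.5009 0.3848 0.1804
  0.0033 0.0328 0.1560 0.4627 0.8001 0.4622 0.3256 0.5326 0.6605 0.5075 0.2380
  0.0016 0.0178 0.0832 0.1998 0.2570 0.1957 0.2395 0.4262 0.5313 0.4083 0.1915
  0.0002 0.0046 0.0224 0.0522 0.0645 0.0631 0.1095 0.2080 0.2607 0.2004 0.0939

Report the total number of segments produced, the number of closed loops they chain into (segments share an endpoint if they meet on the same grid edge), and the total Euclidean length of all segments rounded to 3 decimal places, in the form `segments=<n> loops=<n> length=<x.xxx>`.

segments=10 loops=2 length=7.611

cell (1,3): code 0100 → (1.443,4.000)–(2.000,3.209)
cell (1,4): code 1000 → (2.000,4.828)–(1.443,4.000)
cell (2,3): code 0110 → (2.000,3.209)–(3.000,3.422)
cell (2,4): code 1001 → (3.000,4.577)–(2.000,4.828)
cell (2,7): code 0100 → (2.652,8.000)–(3.000,7.566)
cell (2,8): code 1000 → (3.000,8.363)–(2.652,8.000)
cell (3,3): code 0010 → (3.000,3.422)–(3.359,4.000)
cell (3,4): code 0001 → (3.359,4.000)–(3.000,4.577)
cell (3,7): code 0010 → (3.000,7.566)–(3.430,8.000)
cell (3,8): code 0001 → (3.430,8.000)–(3.000,8.363)
total: 10 segments, chained into 2 closed loop(s), length Σ = 7.611000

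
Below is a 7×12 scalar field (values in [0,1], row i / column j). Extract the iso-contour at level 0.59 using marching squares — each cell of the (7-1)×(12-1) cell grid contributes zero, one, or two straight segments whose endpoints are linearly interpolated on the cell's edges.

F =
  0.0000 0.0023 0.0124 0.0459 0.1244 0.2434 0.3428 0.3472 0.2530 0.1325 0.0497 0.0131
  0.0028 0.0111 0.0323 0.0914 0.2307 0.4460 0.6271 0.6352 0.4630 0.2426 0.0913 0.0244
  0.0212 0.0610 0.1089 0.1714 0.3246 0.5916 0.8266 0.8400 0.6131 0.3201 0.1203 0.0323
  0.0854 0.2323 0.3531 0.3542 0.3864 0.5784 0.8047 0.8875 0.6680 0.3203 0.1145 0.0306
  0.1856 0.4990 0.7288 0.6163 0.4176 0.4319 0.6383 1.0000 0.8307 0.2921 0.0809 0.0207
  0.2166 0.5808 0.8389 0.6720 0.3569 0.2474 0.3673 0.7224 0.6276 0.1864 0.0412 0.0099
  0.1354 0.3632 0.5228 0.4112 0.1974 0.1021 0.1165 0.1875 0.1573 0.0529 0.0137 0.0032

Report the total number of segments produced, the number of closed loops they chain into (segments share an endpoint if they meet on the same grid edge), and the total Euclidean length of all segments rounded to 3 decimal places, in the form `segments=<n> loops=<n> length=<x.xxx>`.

cell (0,5): code 0100 → (0.870,6.000)–(1.000,5.795)
cell (0,6): code 1100 → (0.843,7.000)–(0.870,6.000)
cell (0,7): code 1000 → (1.000,7.262)–(0.843,7.000)
cell (1,4): code 0100 → (1.989,5.000)–(2.000,4.994)
cell (1,5): code 1110 → (1.000,5.795)–(1.989,5.000)
cell (1,7): code 1101 → (1.846,8.000)–(1.000,7.262)
cell (1,8): code 1000 → (2.000,8.079)–(1.846,8.000)
cell (2,4): code 0010 → (2.000,4.994)–(2.121,5.000)
cell (2,5): code 0111 → (2.121,5.000)–(3.000,5.051)
cell (2,8): code 1001 → (3.000,8.224)–(2.000,8.079)
cell (3,1): code 0100 → (3.631,2.000)–(4.000,1.396)
cell (3,2): code 1100 → (3.900,3.000)–(3.631,2.000)
cell (3,3): code 1000 → (4.000,3.132)–(3.900,3.000)
cell (3,5): code 0110 → (3.000,5.051)–(4.000,5.766)
cell (3,8): code 1001 → (4.000,8.447)–(3.000,8.224)
cell (4,1): code 0110 → (4.000,1.396)–(5.000,1.036)
cell (4,3): code 1001 → (5.000,3.260)–(4.000,3.132)
cell (4,5): code 0010 → (4.000,5.766)–(4.178,6.000)
cell (4,6): code 0111 → (4.178,6.000)–(5.000,6.627)
cell (4,8): code 1001 → (5.000,8.085)–(4.000,8.447)
cell (5,1): code 0010 → (5.000,1.036)–(5.787,2.000)
cell (5,2): code 0011 → (5.787,2.000)–(5.314,3.000)
cell (5,3): code 0001 → (5.314,3.000)–(5.000,3.260)
cell (5,6): code 0010 → (5.000,6.627)–(5.248,7.000)
cell (5,7): code 0011 → (5.248,7.000)–(5.080,8.000)
cell (5,8): code 0001 → (5.080,8.000)–(5.000,8.085)
total: 26 segments, chained into 2 closed loop(s), length Σ = 19.101493

segments=26 loops=2 length=19.101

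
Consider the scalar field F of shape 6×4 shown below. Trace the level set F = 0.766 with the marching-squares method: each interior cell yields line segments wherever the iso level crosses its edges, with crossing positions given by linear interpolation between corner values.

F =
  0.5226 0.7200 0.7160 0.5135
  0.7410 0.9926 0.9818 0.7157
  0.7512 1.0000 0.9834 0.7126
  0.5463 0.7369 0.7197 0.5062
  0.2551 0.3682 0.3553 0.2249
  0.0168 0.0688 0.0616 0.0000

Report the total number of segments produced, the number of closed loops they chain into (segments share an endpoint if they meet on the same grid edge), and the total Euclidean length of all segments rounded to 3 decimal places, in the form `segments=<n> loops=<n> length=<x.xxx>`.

segments=8 loops=1 length=8.821

cell (0,0): code 0100 → (0.169,1.000)–(1.000,0.099)
cell (0,1): code 1100 → (0.188,2.000)–(0.169,1.000)
cell (0,2): code 1000 → (1.000,2.811)–(0.188,2.000)
cell (1,0): code 0110 → (1.000,0.099)–(2.000,0.059)
cell (1,2): code 1001 → (2.000,2.803)–(1.000,2.811)
cell (2,0): code 0010 → (2.000,0.059)–(2.889,1.000)
cell (2,1): code 0011 → (2.889,1.000)–(2.824,2.000)
cell (2,2): code 0001 → (2.824,2.000)–(2.000,2.803)
total: 8 segments, chained into 1 closed loop(s), length Σ = 8.821447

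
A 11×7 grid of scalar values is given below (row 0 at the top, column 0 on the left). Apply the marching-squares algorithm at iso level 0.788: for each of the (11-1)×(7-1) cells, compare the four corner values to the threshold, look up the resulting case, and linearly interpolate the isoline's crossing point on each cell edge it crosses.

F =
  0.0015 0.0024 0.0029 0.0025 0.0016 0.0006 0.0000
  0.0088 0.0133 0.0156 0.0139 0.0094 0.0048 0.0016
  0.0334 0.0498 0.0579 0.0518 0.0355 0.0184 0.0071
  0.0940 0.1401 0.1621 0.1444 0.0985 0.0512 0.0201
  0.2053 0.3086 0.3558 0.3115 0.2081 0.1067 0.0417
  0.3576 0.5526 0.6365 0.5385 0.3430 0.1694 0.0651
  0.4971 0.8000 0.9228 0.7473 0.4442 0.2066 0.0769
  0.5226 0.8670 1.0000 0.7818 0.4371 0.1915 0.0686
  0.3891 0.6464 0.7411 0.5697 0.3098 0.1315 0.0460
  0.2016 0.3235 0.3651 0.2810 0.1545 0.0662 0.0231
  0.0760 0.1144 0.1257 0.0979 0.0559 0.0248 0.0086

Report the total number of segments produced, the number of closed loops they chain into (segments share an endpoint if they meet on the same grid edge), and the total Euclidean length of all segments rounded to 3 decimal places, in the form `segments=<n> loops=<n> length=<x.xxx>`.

cell (5,0): code 0100 → (5.951,1.000)–(6.000,0.960)
cell (5,1): code 1100 → (5.529,2.000)–(5.951,1.000)
cell (5,2): code 1000 → (6.000,2.768)–(5.529,2.000)
cell (6,0): code 0110 → (6.000,0.960)–(7.000,0.771)
cell (6,2): code 1001 → (7.000,2.972)–(6.000,2.768)
cell (7,0): code 0010 → (7.000,0.771)–(7.358,1.000)
cell (7,1): code 0011 → (7.358,1.000)–(7.819,2.000)
cell (7,2): code 0001 → (7.819,2.000)–(7.000,2.972)
total: 8 segments, chained into 1 closed loop(s), length Σ = 6.884350

segments=8 loops=1 length=6.884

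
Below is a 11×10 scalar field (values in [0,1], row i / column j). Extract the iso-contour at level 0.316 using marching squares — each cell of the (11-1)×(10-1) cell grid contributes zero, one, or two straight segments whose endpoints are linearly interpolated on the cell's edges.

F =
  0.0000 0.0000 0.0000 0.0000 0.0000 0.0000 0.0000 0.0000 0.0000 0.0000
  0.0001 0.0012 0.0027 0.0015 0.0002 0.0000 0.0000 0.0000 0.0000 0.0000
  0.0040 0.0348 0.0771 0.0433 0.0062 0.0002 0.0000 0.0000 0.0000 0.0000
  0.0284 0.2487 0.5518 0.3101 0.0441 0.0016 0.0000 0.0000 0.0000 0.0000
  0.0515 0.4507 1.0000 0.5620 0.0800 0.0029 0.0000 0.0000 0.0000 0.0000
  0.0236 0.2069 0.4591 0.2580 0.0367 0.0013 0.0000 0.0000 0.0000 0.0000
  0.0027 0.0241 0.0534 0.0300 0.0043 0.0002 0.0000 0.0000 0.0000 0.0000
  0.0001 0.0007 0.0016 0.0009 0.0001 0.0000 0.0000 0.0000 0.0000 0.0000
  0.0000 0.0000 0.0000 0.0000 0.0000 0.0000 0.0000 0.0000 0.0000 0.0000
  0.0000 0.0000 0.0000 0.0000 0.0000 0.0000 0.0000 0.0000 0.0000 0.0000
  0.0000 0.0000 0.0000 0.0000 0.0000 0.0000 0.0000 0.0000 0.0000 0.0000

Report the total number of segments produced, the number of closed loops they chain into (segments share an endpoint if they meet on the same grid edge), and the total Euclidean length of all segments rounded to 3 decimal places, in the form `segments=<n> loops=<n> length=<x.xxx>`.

segments=12 loops=1 length=8.336

cell (2,1): code 0100 → (2.503,2.000)–(3.000,1.222)
cell (2,2): code 1000 → (3.000,2.976)–(2.503,2.000)
cell (3,0): code 0100 → (3.333,1.000)–(4.000,0.663)
cell (3,1): code 1110 → (3.000,1.222)–(3.333,1.000)
cell (3,2): code 1101 → (3.023,3.000)–(3.000,2.976)
cell (3,3): code 1000 → (4.000,3.510)–(3.023,3.000)
cell (4,0): code 0010 → (4.000,0.663)–(4.553,1.000)
cell (4,1): code 0111 → (4.553,1.000)–(5.000,1.433)
cell (4,2): code 1011 → (5.000,2.712)–(4.809,3.000)
cell (4,3): code 0001 → (4.809,3.000)–(4.000,3.510)
cell (5,1): code 0010 → (5.000,1.433)–(5.353,2.000)
cell (5,2): code 0001 → (5.353,2.000)–(5.000,2.712)
total: 12 segments, chained into 1 closed loop(s), length Σ = 8.335877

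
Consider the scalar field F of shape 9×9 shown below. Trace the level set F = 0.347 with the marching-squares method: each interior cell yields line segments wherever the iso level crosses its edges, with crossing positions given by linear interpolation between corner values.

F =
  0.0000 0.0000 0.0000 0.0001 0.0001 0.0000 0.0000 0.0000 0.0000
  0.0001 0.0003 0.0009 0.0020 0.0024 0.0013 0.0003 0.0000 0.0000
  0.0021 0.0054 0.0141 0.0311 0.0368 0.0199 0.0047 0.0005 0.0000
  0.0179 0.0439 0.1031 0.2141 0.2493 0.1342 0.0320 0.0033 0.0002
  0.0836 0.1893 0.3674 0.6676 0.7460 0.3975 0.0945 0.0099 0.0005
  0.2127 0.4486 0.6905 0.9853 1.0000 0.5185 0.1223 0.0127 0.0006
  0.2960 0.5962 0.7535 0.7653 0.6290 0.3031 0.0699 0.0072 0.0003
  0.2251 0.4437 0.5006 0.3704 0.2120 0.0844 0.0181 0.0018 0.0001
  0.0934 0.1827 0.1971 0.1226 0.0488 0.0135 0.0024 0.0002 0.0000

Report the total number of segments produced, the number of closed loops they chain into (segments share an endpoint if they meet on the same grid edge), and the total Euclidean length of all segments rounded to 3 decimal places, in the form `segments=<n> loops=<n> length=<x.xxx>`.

segments=18 loops=1 length=14.595

cell (3,1): code 0100 → (3.923,2.000)–(4.000,1.885)
cell (3,2): code 1100 → (3.293,3.000)–(3.923,2.000)
cell (3,3): code 1100 → (3.197,4.000)–(3.293,3.000)
cell (3,4): code 1100 → (3.808,5.000)–(3.197,4.000)
cell (3,5): code 1000 → (4.000,5.167)–(3.808,5.000)
cell (4,0): code 0100 → (4.608,1.000)–(5.000,0.569)
cell (4,1): code 1110 → (4.000,1.885)–(4.608,1.000)
cell (4,5): code 1001 → (5.000,5.433)–(4.000,5.167)
cell (5,0): code 0110 → (5.000,0.569)–(6.000,0.170)
cell (5,4): code 1011 → (6.000,4.865)–(5.796,5.000)
cell (5,5): code 0001 → (5.796,5.000)–(5.000,5.433)
cell (6,0): code 0110 → (6.000,0.170)–(7.000,0.558)
cell (6,3): code 1011 → (7.000,3.148)–(6.676,4.000)
cell (6,4): code 0001 → (6.676,4.000)–(6.000,4.865)
cell (7,0): code 0010 → (7.000,0.558)–(7.370,1.000)
cell (7,1): code 0011 → (7.370,1.000)–(7.506,2.000)
cell (7,2): code 0011 → (7.506,2.000)–(7.094,3.000)
cell (7,3): code 0001 → (7.094,3.000)–(7.000,3.148)
total: 18 segments, chained into 1 closed loop(s), length Σ = 14.594792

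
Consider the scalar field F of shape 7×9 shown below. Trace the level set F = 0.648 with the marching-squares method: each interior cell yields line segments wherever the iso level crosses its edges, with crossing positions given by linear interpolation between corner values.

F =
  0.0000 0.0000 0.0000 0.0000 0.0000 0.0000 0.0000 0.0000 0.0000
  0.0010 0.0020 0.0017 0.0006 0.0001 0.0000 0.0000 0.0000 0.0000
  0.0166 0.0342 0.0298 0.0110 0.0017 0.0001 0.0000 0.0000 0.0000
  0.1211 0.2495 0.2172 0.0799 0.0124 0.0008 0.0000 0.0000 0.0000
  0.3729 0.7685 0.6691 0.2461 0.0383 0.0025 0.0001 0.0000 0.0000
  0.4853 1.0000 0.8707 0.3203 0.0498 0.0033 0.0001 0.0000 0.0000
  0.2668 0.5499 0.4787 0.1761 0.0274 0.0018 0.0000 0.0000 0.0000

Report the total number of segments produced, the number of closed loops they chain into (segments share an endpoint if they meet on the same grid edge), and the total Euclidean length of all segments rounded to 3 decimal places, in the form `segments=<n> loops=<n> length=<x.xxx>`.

cell (3,0): code 0100 → (3.768,1.000)–(4.000,0.695)
cell (3,1): code 1100 → (3.953,2.000)–(3.768,1.000)
cell (3,2): code 1000 → (4.000,2.050)–(3.953,2.000)
cell (4,0): code 0110 → (4.000,0.695)–(5.000,0.316)
cell (4,2): code 1001 → (5.000,2.405)–(4.000,2.050)
cell (5,0): code 0010 → (5.000,0.316)–(5.782,1.000)
cell (5,1): code 0011 → (5.782,1.000)–(5.568,2.000)
cell (5,2): code 0001 → (5.568,2.000)–(5.000,2.405)
total: 8 segments, chained into 1 closed loop(s), length Σ = 6.357947

segments=8 loops=1 length=6.358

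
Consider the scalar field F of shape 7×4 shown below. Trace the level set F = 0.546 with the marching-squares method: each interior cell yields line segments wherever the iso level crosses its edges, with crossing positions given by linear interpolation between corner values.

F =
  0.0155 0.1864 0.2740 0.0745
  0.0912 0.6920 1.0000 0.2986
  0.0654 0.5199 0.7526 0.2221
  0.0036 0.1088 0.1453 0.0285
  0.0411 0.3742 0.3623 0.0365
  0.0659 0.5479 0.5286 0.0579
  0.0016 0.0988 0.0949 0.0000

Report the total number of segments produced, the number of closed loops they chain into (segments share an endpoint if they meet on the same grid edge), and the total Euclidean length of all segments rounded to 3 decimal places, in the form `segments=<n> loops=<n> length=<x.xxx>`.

cell (0,0): code 0100 → (0.711,1.000)–(1.000,0.757)
cell (0,1): code 1100 → (0.375,2.000)–(0.711,1.000)
cell (0,2): code 1000 → (1.000,2.647)–(0.375,2.000)
cell (1,0): code 0010 → (1.000,0.757)–(1.848,1.000)
cell (1,1): code 0111 → (1.848,1.000)–(2.000,1.112)
cell (1,2): code 1001 → (2.000,2.389)–(1.000,2.647)
cell (2,1): code 0010 → (2.000,1.112)–(2.340,2.000)
cell (2,2): code 0001 → (2.340,2.000)–(2.000,2.389)
cell (4,0): code 0100 → (4.989,1.000)–(5.000,0.996)
cell (4,1): code 1000 → (5.000,1.098)–(4.989,1.000)
cell (5,0): code 0010 → (5.000,0.996)–(5.004,1.000)
cell (5,1): code 0001 → (5.004,1.000)–(5.000,1.098)
total: 12 segments, chained into 2 closed loop(s), length Σ = 6.119227

segments=12 loops=2 length=6.119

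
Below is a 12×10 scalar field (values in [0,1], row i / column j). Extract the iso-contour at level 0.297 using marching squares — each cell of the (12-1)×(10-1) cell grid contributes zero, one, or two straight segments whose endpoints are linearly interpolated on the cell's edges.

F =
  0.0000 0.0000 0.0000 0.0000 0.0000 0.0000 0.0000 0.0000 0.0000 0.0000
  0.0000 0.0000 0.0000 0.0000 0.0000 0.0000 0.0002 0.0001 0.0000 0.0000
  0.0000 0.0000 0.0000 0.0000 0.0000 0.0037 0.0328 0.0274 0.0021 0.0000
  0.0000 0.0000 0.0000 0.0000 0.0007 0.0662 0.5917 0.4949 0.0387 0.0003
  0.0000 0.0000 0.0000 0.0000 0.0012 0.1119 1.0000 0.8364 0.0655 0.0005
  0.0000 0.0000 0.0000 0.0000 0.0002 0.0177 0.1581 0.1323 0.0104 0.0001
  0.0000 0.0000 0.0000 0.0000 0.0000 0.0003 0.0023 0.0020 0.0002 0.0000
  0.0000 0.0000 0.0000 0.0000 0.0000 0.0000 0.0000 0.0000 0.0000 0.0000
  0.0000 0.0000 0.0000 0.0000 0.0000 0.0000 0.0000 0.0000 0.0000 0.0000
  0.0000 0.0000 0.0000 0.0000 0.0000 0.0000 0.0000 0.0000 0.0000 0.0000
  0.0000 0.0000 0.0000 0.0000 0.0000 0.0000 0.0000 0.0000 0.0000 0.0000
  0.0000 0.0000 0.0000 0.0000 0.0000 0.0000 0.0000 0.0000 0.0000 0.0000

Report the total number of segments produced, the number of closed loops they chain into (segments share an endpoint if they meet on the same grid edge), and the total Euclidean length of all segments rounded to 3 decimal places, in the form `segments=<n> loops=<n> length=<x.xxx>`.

segments=8 loops=1 length=7.633

cell (2,5): code 0100 → (2.473,6.000)–(3.000,5.439)
cell (2,6): code 1100 → (2.577,7.000)–(2.473,6.000)
cell (2,7): code 1000 → (3.000,7.434)–(2.577,7.000)
cell (3,5): code 0110 → (3.000,5.439)–(4.000,5.208)
cell (3,7): code 1001 → (4.000,7.700)–(3.000,7.434)
cell (4,5): code 0010 → (4.000,5.208)–(4.835,6.000)
cell (4,6): code 0011 → (4.835,6.000)–(4.766,7.000)
cell (4,7): code 0001 → (4.766,7.000)–(4.000,7.700)
total: 8 segments, chained into 1 closed loop(s), length Σ = 7.632785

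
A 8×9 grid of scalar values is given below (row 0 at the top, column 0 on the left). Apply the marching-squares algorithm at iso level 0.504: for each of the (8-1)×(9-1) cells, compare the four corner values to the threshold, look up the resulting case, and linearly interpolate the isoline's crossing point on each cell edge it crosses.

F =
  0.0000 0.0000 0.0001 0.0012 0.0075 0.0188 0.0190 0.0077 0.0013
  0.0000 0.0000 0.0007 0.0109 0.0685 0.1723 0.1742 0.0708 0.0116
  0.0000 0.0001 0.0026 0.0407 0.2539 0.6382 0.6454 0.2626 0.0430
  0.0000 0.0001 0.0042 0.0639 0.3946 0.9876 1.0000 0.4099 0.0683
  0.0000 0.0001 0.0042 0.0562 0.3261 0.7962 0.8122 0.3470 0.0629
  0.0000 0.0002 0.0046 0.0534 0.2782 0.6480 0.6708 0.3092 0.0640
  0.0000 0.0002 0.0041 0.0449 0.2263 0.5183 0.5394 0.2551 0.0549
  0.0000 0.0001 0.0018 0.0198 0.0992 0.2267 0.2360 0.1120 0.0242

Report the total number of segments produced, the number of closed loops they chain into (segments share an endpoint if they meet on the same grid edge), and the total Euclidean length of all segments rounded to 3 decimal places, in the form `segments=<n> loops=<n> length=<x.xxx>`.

cell (1,4): code 0100 → (1.712,5.000)–(2.000,4.651)
cell (1,5): code 1100 → (1.700,6.000)–(1.712,5.000)
cell (1,6): code 1000 → (2.000,6.369)–(1.700,6.000)
cell (2,4): code 0110 → (2.000,4.651)–(3.000,4.184)
cell (2,6): code 1001 → (3.000,6.841)–(2.000,6.369)
cell (3,4): code 0110 → (3.000,4.184)–(4.000,4.378)
cell (3,6): code 1001 → (4.000,6.663)–(3.000,6.841)
cell (4,4): code 0110 → (4.000,4.378)–(5.000,4.611)
cell (4,6): code 1001 → (5.000,6.461)–(4.000,6.663)
cell (5,4): code 0110 → (5.000,4.611)–(6.000,4.951)
cell (5,6): code 1001 → (6.000,6.125)–(5.000,6.461)
cell (6,4): code 0010 → (6.000,4.951)–(6.049,5.000)
cell (6,5): code 0011 → (6.049,5.000)–(6.117,6.000)
cell (6,6): code 0001 → (6.117,6.000)–(6.000,6.125)
total: 14 segments, chained into 1 closed loop(s), length Σ = 11.572245

segments=14 loops=1 length=11.572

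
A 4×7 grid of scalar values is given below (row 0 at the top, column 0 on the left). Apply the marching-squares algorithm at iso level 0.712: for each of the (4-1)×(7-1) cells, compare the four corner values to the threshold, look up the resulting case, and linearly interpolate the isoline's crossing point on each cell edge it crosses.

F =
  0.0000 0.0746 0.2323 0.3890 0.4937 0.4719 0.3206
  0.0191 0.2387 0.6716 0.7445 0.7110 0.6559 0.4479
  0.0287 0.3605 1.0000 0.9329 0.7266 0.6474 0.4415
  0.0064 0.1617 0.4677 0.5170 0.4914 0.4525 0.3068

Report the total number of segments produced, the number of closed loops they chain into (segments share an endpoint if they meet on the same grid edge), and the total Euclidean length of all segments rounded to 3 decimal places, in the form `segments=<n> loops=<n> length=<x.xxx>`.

cell (0,2): code 0100 → (0.909,3.000)–(1.000,2.554)
cell (0,3): code 1000 → (1.000,3.970)–(0.909,3.000)
cell (1,1): code 0100 → (1.123,2.000)–(2.000,1.550)
cell (1,2): code 1110 → (1.000,2.554)–(1.123,2.000)
cell (1,3): code 1101 → (1.064,4.000)–(1.000,3.970)
cell (1,4): code 1000 → (2.000,4.184)–(1.064,4.000)
cell (2,1): code 0010 → (2.000,1.550)–(2.541,2.000)
cell (2,2): code 0011 → (2.541,2.000)–(2.531,3.000)
cell (2,3): code 0011 → (2.531,3.000)–(2.062,4.000)
cell (2,4): code 0001 → (2.062,4.000)–(2.000,4.184)
total: 10 segments, chained into 1 closed loop(s), length Σ = 7.010722

segments=10 loops=1 length=7.011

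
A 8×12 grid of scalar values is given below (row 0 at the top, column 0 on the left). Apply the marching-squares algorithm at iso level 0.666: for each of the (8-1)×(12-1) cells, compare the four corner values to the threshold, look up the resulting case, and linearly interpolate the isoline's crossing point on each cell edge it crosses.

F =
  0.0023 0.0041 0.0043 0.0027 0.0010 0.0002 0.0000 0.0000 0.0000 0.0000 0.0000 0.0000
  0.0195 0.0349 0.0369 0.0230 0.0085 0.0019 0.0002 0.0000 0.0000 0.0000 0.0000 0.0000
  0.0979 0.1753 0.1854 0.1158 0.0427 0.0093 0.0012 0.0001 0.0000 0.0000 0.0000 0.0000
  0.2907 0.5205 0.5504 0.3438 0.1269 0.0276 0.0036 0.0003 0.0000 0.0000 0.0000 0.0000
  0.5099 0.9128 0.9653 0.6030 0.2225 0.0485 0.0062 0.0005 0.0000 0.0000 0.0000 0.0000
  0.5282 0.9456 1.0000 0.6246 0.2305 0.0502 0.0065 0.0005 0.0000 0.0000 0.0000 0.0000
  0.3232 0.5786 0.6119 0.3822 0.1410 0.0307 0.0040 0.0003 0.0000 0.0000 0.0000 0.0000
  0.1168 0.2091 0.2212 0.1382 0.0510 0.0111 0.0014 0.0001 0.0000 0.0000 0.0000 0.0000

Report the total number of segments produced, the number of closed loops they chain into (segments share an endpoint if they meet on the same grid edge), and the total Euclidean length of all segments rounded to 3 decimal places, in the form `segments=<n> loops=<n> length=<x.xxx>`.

segments=8 loops=1 length=8.240

cell (3,0): code 0100 → (3.371,1.000)–(4.000,0.387)
cell (3,1): code 1100 → (3.279,2.000)–(3.371,1.000)
cell (3,2): code 1000 → (4.000,2.826)–(3.279,2.000)
cell (4,0): code 0110 → (4.000,0.387)–(5.000,0.330)
cell (4,2): code 1001 → (5.000,2.890)–(4.000,2.826)
cell (5,0): code 0010 → (5.000,0.330)–(5.762,1.000)
cell (5,1): code 0011 → (5.762,1.000)–(5.861,2.000)
cell (5,2): code 0001 → (5.861,2.000)–(5.000,2.890)
total: 8 segments, chained into 1 closed loop(s), length Σ = 8.239884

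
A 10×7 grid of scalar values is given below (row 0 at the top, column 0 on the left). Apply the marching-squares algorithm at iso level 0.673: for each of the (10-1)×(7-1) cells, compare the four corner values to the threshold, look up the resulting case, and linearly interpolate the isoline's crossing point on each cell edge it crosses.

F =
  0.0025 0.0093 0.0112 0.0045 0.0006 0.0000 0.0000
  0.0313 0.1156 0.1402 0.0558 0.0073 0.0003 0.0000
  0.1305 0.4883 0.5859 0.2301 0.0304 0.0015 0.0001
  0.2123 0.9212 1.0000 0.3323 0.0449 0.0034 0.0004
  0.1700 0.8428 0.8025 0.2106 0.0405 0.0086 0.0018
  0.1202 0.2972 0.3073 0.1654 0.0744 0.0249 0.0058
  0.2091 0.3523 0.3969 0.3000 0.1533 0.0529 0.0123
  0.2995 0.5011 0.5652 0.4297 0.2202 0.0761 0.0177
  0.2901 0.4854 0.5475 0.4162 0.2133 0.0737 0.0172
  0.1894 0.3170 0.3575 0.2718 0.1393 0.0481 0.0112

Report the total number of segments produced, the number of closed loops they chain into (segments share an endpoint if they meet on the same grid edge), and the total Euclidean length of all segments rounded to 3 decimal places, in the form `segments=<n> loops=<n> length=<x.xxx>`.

segments=8 loops=1 length=6.408

cell (2,0): code 0100 → (2.427,1.000)–(3.000,0.650)
cell (2,1): code 1100 → (2.210,2.000)–(2.427,1.000)
cell (2,2): code 1000 → (3.000,2.490)–(2.210,2.000)
cell (3,0): code 0110 → (3.000,0.650)–(4.000,0.748)
cell (3,2): code 1001 → (4.000,2.219)–(3.000,2.490)
cell (4,0): code 0010 → (4.000,0.748)–(4.311,1.000)
cell (4,1): code 0011 → (4.311,1.000)–(4.262,2.000)
cell (4,2): code 0001 → (4.262,2.000)–(4.000,2.219)
total: 8 segments, chained into 1 closed loop(s), length Σ = 6.407833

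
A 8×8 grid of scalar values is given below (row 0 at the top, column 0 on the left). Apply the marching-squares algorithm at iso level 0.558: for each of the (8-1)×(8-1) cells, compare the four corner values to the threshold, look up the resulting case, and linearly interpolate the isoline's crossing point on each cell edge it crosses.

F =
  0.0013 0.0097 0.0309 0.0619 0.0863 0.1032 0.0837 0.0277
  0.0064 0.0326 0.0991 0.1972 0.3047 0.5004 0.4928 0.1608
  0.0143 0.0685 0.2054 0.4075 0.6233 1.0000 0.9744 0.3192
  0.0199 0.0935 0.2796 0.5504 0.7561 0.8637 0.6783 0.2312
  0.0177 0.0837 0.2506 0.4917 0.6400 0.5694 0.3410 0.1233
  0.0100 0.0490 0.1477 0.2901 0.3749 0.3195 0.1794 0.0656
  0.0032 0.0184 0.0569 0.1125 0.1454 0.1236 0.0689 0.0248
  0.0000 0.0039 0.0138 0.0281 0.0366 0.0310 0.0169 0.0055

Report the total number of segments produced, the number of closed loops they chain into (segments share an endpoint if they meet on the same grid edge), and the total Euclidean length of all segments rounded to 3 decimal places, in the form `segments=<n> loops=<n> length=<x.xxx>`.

segments=12 loops=1 length=10.322

cell (1,3): code 0100 → (1.795,4.000)–(2.000,3.697)
cell (1,4): code 1100 → (1.115,5.000)–(1.795,4.000)
cell (1,5): code 1100 → (1.135,6.000)–(1.115,5.000)
cell (1,6): code 1000 → (2.000,6.636)–(1.135,6.000)
cell (2,3): code 0110 → (2.000,3.697)–(3.000,3.037)
cell (2,6): code 1001 → (3.000,6.269)–(2.000,6.636)
cell (3,3): code 0110 → (3.000,3.037)–(4.000,3.447)
cell (3,5): code 1011 → (4.000,5.050)–(3.357,6.000)
cell (3,6): code 0001 → (3.357,6.000)–(3.000,6.269)
cell (4,3): code 0010 → (4.000,3.447)–(4.309,4.000)
cell (4,4): code 0011 → (4.309,4.000)–(4.046,5.000)
cell (4,5): code 0001 → (4.046,5.000)–(4.000,5.050)
total: 12 segments, chained into 1 closed loop(s), length Σ = 10.321733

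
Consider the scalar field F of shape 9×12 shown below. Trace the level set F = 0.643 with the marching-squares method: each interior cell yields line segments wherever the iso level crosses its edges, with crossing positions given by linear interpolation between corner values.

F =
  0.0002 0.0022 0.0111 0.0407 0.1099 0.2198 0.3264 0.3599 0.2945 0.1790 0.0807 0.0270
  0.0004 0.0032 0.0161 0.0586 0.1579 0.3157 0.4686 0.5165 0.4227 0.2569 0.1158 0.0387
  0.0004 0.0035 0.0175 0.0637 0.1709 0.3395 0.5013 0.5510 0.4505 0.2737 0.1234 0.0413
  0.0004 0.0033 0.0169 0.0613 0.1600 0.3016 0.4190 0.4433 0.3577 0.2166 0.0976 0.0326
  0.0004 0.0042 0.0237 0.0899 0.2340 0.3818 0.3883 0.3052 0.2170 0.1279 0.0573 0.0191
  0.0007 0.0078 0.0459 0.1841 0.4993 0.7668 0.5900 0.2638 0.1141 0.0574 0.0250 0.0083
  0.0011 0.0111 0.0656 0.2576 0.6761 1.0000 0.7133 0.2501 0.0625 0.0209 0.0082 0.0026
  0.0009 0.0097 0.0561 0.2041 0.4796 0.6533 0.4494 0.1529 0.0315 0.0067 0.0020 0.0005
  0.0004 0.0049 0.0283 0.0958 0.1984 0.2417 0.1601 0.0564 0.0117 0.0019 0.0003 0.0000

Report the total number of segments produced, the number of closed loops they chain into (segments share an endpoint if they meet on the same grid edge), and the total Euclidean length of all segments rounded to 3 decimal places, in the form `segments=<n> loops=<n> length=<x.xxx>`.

segments=12 loops=1 length=6.694

cell (4,4): code 0100 → (4.678,5.000)–(5.000,4.537)
cell (4,5): code 1000 → (5.000,5.700)–(4.678,5.000)
cell (5,3): code 0100 → (5.813,4.000)–(6.000,3.921)
cell (5,4): code 1110 → (5.000,4.537)–(5.813,4.000)
cell (5,5): code 1101 → (5.430,6.000)–(5.000,5.700)
cell (5,6): code 1000 → (6.000,6.152)–(5.430,6.000)
cell (6,3): code 0010 → (6.000,3.921)–(6.168,4.000)
cell (6,4): code 0111 → (6.168,4.000)–(7.000,4.941)
cell (6,5): code 1011 → (7.000,5.051)–(6.266,6.000)
cell (6,6): code 0001 → (6.266,6.000)–(6.000,6.152)
cell (7,4): code 0010 → (7.000,4.941)–(7.025,5.000)
cell (7,5): code 0001 → (7.025,5.000)–(7.000,5.051)
total: 12 segments, chained into 1 closed loop(s), length Σ = 6.694488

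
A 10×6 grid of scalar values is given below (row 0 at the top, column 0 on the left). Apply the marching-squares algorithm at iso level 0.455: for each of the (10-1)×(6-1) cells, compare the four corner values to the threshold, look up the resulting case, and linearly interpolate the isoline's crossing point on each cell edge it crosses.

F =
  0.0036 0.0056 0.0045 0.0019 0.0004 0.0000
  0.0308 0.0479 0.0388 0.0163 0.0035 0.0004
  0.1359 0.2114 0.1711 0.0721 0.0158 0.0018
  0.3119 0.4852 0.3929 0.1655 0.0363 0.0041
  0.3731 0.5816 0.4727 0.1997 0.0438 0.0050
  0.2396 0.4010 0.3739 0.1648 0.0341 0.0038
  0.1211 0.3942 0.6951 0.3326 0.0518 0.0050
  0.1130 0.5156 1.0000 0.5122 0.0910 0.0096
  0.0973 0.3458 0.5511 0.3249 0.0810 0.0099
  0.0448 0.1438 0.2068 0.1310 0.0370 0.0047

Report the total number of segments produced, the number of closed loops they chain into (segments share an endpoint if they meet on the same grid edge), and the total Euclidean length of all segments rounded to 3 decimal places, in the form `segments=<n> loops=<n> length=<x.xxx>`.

cell (2,0): code 0100 → (2.890,1.000)–(3.000,0.826)
cell (2,1): code 1000 → (3.000,1.327)–(2.890,1.000)
cell (3,0): code 0110 → (3.000,0.826)–(4.000,0.393)
cell (3,1): code 1101 → (3.778,2.000)–(3.000,1.327)
cell (3,2): code 1000 → (4.000,2.065)–(3.778,2.000)
cell (4,0): code 0010 → (4.000,0.393)–(4.701,1.000)
cell (4,1): code 0011 → (4.701,1.000)–(4.179,2.000)
cell (4,2): code 0001 → (4.179,2.000)–(4.000,2.065)
cell (5,1): code 0100 → (5.252,2.000)–(6.000,1.202)
cell (5,2): code 1000 → (6.000,2.662)–(5.252,2.000)
cell (6,0): code 0100 → (6.501,1.000)–(7.000,0.849)
cell (6,1): code 1110 → (6.000,1.202)–(6.501,1.000)
cell (6,2): code 1101 → (6.682,3.000)–(6.000,2.662)
cell (6,3): code 1000 → (7.000,3.136)–(6.682,3.000)
cell (7,0): code 0010 → (7.000,0.849)–(7.357,1.000)
cell (7,1): code 0111 → (7.357,1.000)–(8.000,1.532)
cell (7,2): code 1011 → (8.000,2.425)–(7.305,3.000)
cell (7,3): code 0001 → (7.305,3.000)–(7.000,3.136)
cell (8,1): code 0010 → (8.000,1.532)–(8.279,2.000)
cell (8,2): code 0001 → (8.279,2.000)–(8.000,2.425)
total: 20 segments, chained into 2 closed loop(s), length Σ = 12.918541

segments=20 loops=2 length=12.919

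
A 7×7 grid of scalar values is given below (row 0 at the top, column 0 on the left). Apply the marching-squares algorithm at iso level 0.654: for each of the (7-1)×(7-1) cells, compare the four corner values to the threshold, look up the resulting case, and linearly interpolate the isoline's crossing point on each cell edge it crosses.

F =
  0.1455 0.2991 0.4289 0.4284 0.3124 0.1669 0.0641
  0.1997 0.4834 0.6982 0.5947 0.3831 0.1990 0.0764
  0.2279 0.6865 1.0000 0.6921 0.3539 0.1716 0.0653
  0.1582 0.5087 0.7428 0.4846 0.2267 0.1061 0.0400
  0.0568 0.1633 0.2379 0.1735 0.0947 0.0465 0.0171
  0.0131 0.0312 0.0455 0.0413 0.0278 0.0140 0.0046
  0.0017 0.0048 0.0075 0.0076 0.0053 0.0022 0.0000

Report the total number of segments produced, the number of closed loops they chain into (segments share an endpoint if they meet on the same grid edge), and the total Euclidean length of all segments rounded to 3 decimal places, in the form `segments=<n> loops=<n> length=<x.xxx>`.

segments=12 loops=1 length=6.584

cell (0,1): code 0100 → (0.836,2.000)–(1.000,1.794)
cell (0,2): code 1000 → (1.000,2.427)–(0.836,2.000)
cell (1,0): code 0100 → (1.840,1.000)–(2.000,0.929)
cell (1,1): code 1110 → (1.000,1.794)–(1.840,1.000)
cell (1,2): code 1101 → (1.609,3.000)–(1.000,2.427)
cell (1,3): code 1000 → (2.000,3.113)–(1.609,3.000)
cell (2,0): code 0010 → (2.000,0.929)–(2.183,1.000)
cell (2,1): code 0111 → (2.183,1.000)–(3.000,1.621)
cell (2,2): code 1011 → (3.000,2.344)–(2.184,3.000)
cell (2,3): code 0001 → (2.184,3.000)–(2.000,3.113)
cell (3,1): code 0010 → (3.000,1.621)–(3.176,2.000)
cell (3,2): code 0001 → (3.176,2.000)–(3.000,2.344)
total: 12 segments, chained into 1 closed loop(s), length Σ = 6.584235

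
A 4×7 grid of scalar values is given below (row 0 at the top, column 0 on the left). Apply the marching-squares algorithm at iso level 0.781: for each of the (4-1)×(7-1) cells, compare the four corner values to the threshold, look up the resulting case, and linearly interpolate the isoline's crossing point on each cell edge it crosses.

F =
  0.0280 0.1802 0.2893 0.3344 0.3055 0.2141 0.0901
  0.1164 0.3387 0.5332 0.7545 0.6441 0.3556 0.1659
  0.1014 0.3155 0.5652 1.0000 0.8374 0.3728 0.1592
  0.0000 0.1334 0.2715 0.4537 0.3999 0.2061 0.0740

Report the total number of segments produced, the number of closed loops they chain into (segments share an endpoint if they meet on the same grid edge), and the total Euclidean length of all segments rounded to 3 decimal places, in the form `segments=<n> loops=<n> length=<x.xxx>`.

cell (1,2): code 0100 → (1.108,3.000)–(2.000,2.496)
cell (1,3): code 1100 → (1.708,4.000)–(1.108,3.000)
cell (1,4): code 1000 → (2.000,4.121)–(1.708,4.000)
cell (2,2): code 0010 → (2.000,2.496)–(2.401,3.000)
cell (2,3): code 0011 → (2.401,3.000)–(2.129,4.000)
cell (2,4): code 0001 → (2.129,4.000)–(2.000,4.121)
total: 6 segments, chained into 1 closed loop(s), length Σ = 4.363922

segments=6 loops=1 length=4.364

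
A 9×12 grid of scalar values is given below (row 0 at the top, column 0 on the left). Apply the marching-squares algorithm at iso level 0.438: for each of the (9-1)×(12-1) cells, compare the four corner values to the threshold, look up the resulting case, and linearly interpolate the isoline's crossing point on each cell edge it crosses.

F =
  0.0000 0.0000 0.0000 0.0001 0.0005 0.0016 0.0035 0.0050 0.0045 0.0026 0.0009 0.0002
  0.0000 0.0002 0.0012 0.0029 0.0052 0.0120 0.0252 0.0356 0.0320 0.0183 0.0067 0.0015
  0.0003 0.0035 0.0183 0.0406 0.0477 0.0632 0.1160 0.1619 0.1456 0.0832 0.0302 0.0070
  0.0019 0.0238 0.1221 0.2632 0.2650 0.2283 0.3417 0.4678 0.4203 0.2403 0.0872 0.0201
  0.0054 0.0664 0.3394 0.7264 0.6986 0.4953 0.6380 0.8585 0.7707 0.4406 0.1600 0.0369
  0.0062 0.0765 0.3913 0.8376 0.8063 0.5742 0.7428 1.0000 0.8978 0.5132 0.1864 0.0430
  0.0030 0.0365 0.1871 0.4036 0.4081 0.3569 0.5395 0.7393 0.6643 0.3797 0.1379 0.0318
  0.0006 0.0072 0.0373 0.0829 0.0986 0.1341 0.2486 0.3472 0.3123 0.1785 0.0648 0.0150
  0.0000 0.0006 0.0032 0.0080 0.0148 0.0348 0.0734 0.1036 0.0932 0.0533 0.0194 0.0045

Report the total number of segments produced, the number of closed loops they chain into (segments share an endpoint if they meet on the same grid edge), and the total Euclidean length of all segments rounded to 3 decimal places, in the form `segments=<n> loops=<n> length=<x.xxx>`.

segments=22 loops=1 length=18.432

cell (2,6): code 0100 → (2.903,7.000)–(3.000,6.764)
cell (2,7): code 1000 → (3.000,7.627)–(2.903,7.000)
cell (3,2): code 0100 → (3.377,3.000)–(4.000,2.255)
cell (3,3): code 1100 → (3.399,4.000)–(3.377,3.000)
cell (3,4): code 1100 → (3.785,5.000)–(3.399,4.000)
cell (3,5): code 1100 → (3.325,6.000)–(3.785,5.000)
cell (3,6): code 1110 → (3.000,6.764)–(3.325,6.000)
cell (3,7): code 1101 → (3.051,8.000)–(3.000,7.627)
cell (3,8): code 1100 → (3.987,9.000)–(3.051,8.000)
cell (3,9): code 1000 → (4.000,9.009)–(3.987,9.000)
cell (4,2): code 0110 → (4.000,2.255)–(5.000,2.105)
cell (4,9): code 1001 → (5.000,9.230)–(4.000,9.009)
cell (5,2): code 0010 → (5.000,2.105)–(5.921,3.000)
cell (5,3): code 0011 → (5.921,3.000)–(5.925,4.000)
cell (5,4): code 0011 → (5.925,4.000)–(5.627,5.000)
cell (5,5): code 0111 → (5.627,5.000)–(6.000,5.444)
cell (5,8): code 1011 → (6.000,8.795)–(5.563,9.000)
cell (5,9): code 0001 → (5.563,9.000)–(5.000,9.230)
cell (6,5): code 0010 → (6.000,5.444)–(6.349,6.000)
cell (6,6): code 0011 → (6.349,6.000)–(6.768,7.000)
cell (6,7): code 0011 → (6.768,7.000)–(6.643,8.000)
cell (6,8): code 0001 → (6.643,8.000)–(6.000,8.795)
total: 22 segments, chained into 1 closed loop(s), length Σ = 18.431968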